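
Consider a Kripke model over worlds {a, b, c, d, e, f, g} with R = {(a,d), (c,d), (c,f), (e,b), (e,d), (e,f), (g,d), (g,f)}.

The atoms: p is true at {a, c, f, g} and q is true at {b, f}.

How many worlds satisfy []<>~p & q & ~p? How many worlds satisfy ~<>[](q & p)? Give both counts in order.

1 and 3

For []<>~p & q & ~p:
a: []<>~p is F, q & ~p is F. ✗
b: []<>~p is T, q & ~p is T. ✓
c: []<>~p is F, q & ~p is F. ✗
d: []<>~p is T, q & ~p is F. ✗
e: []<>~p is F, q & ~p is F. ✗
f: []<>~p is T, q & ~p is F. ✗
g: []<>~p is F, q & ~p is F. ✗
— 1 world.
For ~<>[](q & p):
a: <>[](q & p) is T. ✗
b: <>[](q & p) is F. ✓
c: <>[](q & p) is T. ✗
d: <>[](q & p) is F. ✓
e: <>[](q & p) is T. ✗
f: <>[](q & p) is F. ✓
g: <>[](q & p) is T. ✗
— 3 worlds.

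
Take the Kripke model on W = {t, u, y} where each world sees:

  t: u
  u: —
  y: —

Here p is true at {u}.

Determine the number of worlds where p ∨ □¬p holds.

2

t: p is F, □¬p is F. ✗
u: p is T, □¬p is T. ✓
y: p is F, □¬p is T. ✓
Satisfying worlds: {u, y}.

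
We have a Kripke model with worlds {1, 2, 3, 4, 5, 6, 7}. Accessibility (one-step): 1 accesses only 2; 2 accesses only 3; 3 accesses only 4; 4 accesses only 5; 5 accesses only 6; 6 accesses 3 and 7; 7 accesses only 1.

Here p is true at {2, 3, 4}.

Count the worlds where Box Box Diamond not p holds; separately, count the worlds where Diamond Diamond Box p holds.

For Box Box Diamond not p:
1: successors {2}; Box Diamond not p there: 2:F. ✗
2: successors {3}; Box Diamond not p there: 3:T. ✓
3: successors {4}; Box Diamond not p there: 4:T. ✓
4: successors {5}; Box Diamond not p there: 5:T. ✓
5: successors {6}; Box Diamond not p there: 6:F. ✗
6: successors {3, 7}; Box Diamond not p there: 3:T, 7:F. ✗
7: successors {1}; Box Diamond not p there: 1:F. ✗
— 3 worlds.
For Diamond Diamond Box p:
1: successors {2}; Diamond Box p there: 2:T. ✓
2: successors {3}; Diamond Box p there: 3:F. ✗
3: successors {4}; Diamond Box p there: 4:F. ✗
4: successors {5}; Diamond Box p there: 5:F. ✗
5: successors {6}; Diamond Box p there: 6:T. ✓
6: successors {3, 7}; Diamond Box p there: 3:F, 7:T. ✓
7: successors {1}; Diamond Box p there: 1:T. ✓
— 4 worlds.

3 and 4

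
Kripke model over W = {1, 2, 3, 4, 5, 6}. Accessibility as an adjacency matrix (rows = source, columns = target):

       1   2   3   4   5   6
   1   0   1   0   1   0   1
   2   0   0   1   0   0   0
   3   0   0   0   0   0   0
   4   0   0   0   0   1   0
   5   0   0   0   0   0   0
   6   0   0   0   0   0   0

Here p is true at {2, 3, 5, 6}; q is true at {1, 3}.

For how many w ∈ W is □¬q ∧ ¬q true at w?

3

1: □¬q is T, ¬q is F. ✗
2: □¬q is F, ¬q is T. ✗
3: □¬q is T, ¬q is F. ✗
4: □¬q is T, ¬q is T. ✓
5: □¬q is T, ¬q is T. ✓
6: □¬q is T, ¬q is T. ✓
Satisfying worlds: {4, 5, 6}.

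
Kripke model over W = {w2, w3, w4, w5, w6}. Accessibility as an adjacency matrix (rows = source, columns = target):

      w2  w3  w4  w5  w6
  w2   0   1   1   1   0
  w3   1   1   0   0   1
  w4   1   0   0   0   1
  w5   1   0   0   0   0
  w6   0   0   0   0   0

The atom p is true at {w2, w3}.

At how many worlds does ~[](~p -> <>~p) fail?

w2: [](~p -> <>~p) is F. ✓
w3: [](~p -> <>~p) is F. ✓
w4: [](~p -> <>~p) is F. ✓
w5: [](~p -> <>~p) is T. ✗
w6: [](~p -> <>~p) is T. ✗
Satisfying worlds: {w2, w3, w4}.
So ~[](~p -> <>~p) fails at the other 2 worlds.

2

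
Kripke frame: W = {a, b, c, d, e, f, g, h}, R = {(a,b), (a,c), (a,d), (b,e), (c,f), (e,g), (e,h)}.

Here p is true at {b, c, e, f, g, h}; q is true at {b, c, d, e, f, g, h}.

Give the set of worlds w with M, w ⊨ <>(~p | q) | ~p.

a: <>(~p | q) is T, ~p is T. ✓
b: <>(~p | q) is T, ~p is F. ✓
c: <>(~p | q) is T, ~p is F. ✓
d: <>(~p | q) is F, ~p is T. ✓
e: <>(~p | q) is T, ~p is F. ✓
f: <>(~p | q) is F, ~p is F. ✗
g: <>(~p | q) is F, ~p is F. ✗
h: <>(~p | q) is F, ~p is F. ✗

{a, b, c, d, e}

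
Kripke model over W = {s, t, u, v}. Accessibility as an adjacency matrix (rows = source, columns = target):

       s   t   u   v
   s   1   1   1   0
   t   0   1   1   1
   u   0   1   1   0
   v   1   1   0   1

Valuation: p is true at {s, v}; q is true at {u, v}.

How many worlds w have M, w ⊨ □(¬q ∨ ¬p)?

2

s: successors {s, t, u}; ¬q ∨ ¬p there: s:T, t:T, u:T. ✓
t: successors {t, u, v}; ¬q ∨ ¬p there: t:T, u:T, v:F. ✗
u: successors {t, u}; ¬q ∨ ¬p there: t:T, u:T. ✓
v: successors {s, t, v}; ¬q ∨ ¬p there: s:T, t:T, v:F. ✗
Satisfying worlds: {s, u}.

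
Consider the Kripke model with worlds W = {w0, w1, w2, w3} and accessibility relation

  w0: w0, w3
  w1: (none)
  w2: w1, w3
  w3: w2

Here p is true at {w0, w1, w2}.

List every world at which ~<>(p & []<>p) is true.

w0: <>(p & []<>p) is T. ✗
w1: <>(p & []<>p) is F. ✓
w2: <>(p & []<>p) is T. ✗
w3: <>(p & []<>p) is F. ✓

{w1, w3}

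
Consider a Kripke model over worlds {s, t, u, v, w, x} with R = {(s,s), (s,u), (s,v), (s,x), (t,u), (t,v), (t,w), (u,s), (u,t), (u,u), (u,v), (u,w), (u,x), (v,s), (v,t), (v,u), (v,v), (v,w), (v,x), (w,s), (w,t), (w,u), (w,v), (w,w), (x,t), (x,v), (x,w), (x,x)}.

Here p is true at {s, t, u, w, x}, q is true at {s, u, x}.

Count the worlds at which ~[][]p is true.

6

s: [][]p is F. ✓
t: [][]p is F. ✓
u: [][]p is F. ✓
v: [][]p is F. ✓
w: [][]p is F. ✓
x: [][]p is F. ✓
Satisfying worlds: {s, t, u, v, w, x}.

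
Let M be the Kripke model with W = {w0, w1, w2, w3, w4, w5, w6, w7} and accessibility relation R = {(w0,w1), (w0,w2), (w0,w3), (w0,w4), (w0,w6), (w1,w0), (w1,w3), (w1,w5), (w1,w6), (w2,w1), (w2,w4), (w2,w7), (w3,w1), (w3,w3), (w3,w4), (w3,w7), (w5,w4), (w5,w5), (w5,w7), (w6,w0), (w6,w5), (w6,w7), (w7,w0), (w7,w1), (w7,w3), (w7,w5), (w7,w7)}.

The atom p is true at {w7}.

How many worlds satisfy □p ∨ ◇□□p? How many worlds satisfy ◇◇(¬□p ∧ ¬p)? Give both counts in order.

For □p ∨ ◇□□p:
w0: □p is F, ◇□□p is T. ✓
w1: □p is F, ◇□□p is F. ✗
w2: □p is F, ◇□□p is T. ✓
w3: □p is F, ◇□□p is T. ✓
w4: □p is T, ◇□□p is F. ✓
w5: □p is F, ◇□□p is T. ✓
w6: □p is F, ◇□□p is F. ✗
w7: □p is F, ◇□□p is F. ✗
— 5 worlds.
For ◇◇(¬□p ∧ ¬p):
w0: successors {w1, w2, w3, w4, w6}; ◇(¬□p ∧ ¬p) there: w1:T, w2:T, w3:T, w4:F, w6:T. ✓
w1: successors {w0, w3, w5, w6}; ◇(¬□p ∧ ¬p) there: w0:T, w3:T, w5:T, w6:T. ✓
w2: successors {w1, w4, w7}; ◇(¬□p ∧ ¬p) there: w1:T, w4:F, w7:T. ✓
w3: successors {w1, w3, w4, w7}; ◇(¬□p ∧ ¬p) there: w1:T, w3:T, w4:F, w7:T. ✓
w4: no successors, so ◇◇(¬□p ∧ ¬p) fails. ✗
w5: successors {w4, w5, w7}; ◇(¬□p ∧ ¬p) there: w4:F, w5:T, w7:T. ✓
w6: successors {w0, w5, w7}; ◇(¬□p ∧ ¬p) there: w0:T, w5:T, w7:T. ✓
w7: successors {w0, w1, w3, w5, w7}; ◇(¬□p ∧ ¬p) there: w0:T, w1:T, w3:T, w5:T, w7:T. ✓
— 7 worlds.

5 and 7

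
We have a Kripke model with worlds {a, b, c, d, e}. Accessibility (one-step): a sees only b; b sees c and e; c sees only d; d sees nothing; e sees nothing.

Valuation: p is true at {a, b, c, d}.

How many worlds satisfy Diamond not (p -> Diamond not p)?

a: successors {b}; not (p -> Diamond not p) there: b:F. ✗
b: successors {c, e}; not (p -> Diamond not p) there: c:T, e:F. ✓
c: successors {d}; not (p -> Diamond not p) there: d:T. ✓
d: no successors, so Diamond not (p -> Diamond not p) fails. ✗
e: no successors, so Diamond not (p -> Diamond not p) fails. ✗
Satisfying worlds: {b, c}.

2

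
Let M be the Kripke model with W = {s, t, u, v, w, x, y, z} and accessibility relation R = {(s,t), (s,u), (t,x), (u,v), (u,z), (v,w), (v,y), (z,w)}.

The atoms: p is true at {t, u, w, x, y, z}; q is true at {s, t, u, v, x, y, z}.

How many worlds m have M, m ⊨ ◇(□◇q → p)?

s: successors {t, u}; □◇q → p there: t:T, u:T. ✓
t: successors {x}; □◇q → p there: x:T. ✓
u: successors {v, z}; □◇q → p there: v:T, z:T. ✓
v: successors {w, y}; □◇q → p there: w:T, y:T. ✓
w: no successors, so ◇(□◇q → p) fails. ✗
x: no successors, so ◇(□◇q → p) fails. ✗
y: no successors, so ◇(□◇q → p) fails. ✗
z: successors {w}; □◇q → p there: w:T. ✓
Satisfying worlds: {s, t, u, v, z}.

5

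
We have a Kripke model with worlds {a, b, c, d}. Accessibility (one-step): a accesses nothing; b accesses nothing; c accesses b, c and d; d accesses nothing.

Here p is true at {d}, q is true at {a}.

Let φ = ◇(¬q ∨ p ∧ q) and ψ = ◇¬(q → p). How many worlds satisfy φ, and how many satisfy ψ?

1 and 0

For ◇(¬q ∨ p ∧ q):
a: no successors, so ◇(¬q ∨ p ∧ q) fails. ✗
b: no successors, so ◇(¬q ∨ p ∧ q) fails. ✗
c: successors {b, c, d}; ¬q ∨ p ∧ q there: b:T, c:T, d:T. ✓
d: no successors, so ◇(¬q ∨ p ∧ q) fails. ✗
— 1 world.
For ◇¬(q → p):
a: no successors, so ◇¬(q → p) fails. ✗
b: no successors, so ◇¬(q → p) fails. ✗
c: successors {b, c, d}; ¬(q → p) there: b:F, c:F, d:F. ✗
d: no successors, so ◇¬(q → p) fails. ✗
— 0 worlds.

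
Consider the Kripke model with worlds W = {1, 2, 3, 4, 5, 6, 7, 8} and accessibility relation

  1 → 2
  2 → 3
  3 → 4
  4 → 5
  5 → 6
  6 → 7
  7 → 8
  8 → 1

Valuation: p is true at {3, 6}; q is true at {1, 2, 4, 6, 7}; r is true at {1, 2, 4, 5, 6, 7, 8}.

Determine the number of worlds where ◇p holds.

1: successors {2}; p there: 2:F. ✗
2: successors {3}; p there: 3:T. ✓
3: successors {4}; p there: 4:F. ✗
4: successors {5}; p there: 5:F. ✗
5: successors {6}; p there: 6:T. ✓
6: successors {7}; p there: 7:F. ✗
7: successors {8}; p there: 8:F. ✗
8: successors {1}; p there: 1:F. ✗
Satisfying worlds: {2, 5}.

2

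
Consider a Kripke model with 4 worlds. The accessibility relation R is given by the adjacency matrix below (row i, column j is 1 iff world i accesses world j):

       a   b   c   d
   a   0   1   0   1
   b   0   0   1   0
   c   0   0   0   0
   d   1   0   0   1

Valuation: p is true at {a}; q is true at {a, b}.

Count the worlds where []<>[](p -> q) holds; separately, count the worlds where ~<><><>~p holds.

3 and 2

For []<>[](p -> q):
a: successors {b, d}; <>[](p -> q) there: b:T, d:T. ✓
b: successors {c}; <>[](p -> q) there: c:F. ✗
c: no successors, so []<>[](p -> q) holds vacuously. ✓
d: successors {a, d}; <>[](p -> q) there: a:T, d:T. ✓
— 3 worlds.
For ~<><><>~p:
a: <><><>~p is T. ✗
b: <><><>~p is F. ✓
c: <><><>~p is F. ✓
d: <><><>~p is T. ✗
— 2 worlds.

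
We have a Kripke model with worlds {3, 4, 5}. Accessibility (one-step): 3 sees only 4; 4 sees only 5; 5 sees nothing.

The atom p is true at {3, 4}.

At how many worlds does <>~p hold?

3: successors {4}; ~p there: 4:F. ✗
4: successors {5}; ~p there: 5:T. ✓
5: no successors, so <>~p fails. ✗
Satisfying worlds: {4}.

1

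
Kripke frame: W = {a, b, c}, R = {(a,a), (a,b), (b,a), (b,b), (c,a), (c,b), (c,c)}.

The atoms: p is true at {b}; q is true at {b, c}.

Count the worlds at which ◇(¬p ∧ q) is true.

1

a: successors {a, b}; ¬p ∧ q there: a:F, b:F. ✗
b: successors {a, b}; ¬p ∧ q there: a:F, b:F. ✗
c: successors {a, b, c}; ¬p ∧ q there: a:F, b:F, c:T. ✓
Satisfying worlds: {c}.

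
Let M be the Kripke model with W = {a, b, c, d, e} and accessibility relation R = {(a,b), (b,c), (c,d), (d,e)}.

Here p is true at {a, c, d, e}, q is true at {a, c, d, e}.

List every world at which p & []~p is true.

{a, e}

a: p is T, []~p is T. ✓
b: p is F, []~p is F. ✗
c: p is T, []~p is F. ✗
d: p is T, []~p is F. ✗
e: p is T, []~p is T. ✓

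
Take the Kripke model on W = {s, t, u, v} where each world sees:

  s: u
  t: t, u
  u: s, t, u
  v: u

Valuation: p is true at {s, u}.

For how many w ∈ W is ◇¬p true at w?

s: successors {u}; ¬p there: u:F. ✗
t: successors {t, u}; ¬p there: t:T, u:F. ✓
u: successors {s, t, u}; ¬p there: s:F, t:T, u:F. ✓
v: successors {u}; ¬p there: u:F. ✗
Satisfying worlds: {t, u}.

2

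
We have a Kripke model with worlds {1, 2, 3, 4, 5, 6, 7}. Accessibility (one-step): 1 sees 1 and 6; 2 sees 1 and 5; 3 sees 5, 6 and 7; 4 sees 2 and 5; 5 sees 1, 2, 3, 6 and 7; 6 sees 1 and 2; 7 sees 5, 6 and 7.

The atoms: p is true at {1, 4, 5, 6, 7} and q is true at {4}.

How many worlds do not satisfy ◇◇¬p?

1

1: successors {1, 6}; ◇¬p there: 1:F, 6:T. ✓
2: successors {1, 5}; ◇¬p there: 1:F, 5:T. ✓
3: successors {5, 6, 7}; ◇¬p there: 5:T, 6:T, 7:F. ✓
4: successors {2, 5}; ◇¬p there: 2:F, 5:T. ✓
5: successors {1, 2, 3, 6, 7}; ◇¬p there: 1:F, 2:F, 3:F, 6:T, 7:F. ✓
6: successors {1, 2}; ◇¬p there: 1:F, 2:F. ✗
7: successors {5, 6, 7}; ◇¬p there: 5:T, 6:T, 7:F. ✓
Satisfying worlds: {1, 2, 3, 4, 5, 7}.
So ◇◇¬p fails at the other 1 world.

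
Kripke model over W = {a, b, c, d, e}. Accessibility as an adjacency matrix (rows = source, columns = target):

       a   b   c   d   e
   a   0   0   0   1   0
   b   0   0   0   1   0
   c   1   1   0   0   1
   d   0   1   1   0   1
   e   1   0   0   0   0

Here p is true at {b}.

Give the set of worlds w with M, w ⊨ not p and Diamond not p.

a: not p is T, Diamond not p is T. ✓
b: not p is F, Diamond not p is T. ✗
c: not p is T, Diamond not p is T. ✓
d: not p is T, Diamond not p is T. ✓
e: not p is T, Diamond not p is T. ✓

{a, c, d, e}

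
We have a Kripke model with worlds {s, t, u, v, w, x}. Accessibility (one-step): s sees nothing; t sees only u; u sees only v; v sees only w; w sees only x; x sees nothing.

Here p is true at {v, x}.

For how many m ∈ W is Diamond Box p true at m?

s: no successors, so Diamond Box p fails. ✗
t: successors {u}; Box p there: u:T. ✓
u: successors {v}; Box p there: v:F. ✗
v: successors {w}; Box p there: w:T. ✓
w: successors {x}; Box p there: x:T. ✓
x: no successors, so Diamond Box p fails. ✗
Satisfying worlds: {t, v, w}.

3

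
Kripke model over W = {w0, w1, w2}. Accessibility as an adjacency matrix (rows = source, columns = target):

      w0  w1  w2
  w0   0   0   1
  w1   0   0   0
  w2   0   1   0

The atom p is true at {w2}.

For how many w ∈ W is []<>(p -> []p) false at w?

1

w0: successors {w2}; <>(p -> []p) there: w2:T. ✓
w1: no successors, so []<>(p -> []p) holds vacuously. ✓
w2: successors {w1}; <>(p -> []p) there: w1:F. ✗
Satisfying worlds: {w0, w1}.
So []<>(p -> []p) fails at the other 1 world.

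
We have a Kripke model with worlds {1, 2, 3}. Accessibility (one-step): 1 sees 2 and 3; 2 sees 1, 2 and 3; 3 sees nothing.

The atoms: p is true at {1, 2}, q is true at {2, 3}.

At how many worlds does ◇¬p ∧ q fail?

1: ◇¬p is T, q is F. ✗
2: ◇¬p is T, q is T. ✓
3: ◇¬p is F, q is T. ✗
Satisfying worlds: {2}.
So ◇¬p ∧ q fails at the other 2 worlds.

2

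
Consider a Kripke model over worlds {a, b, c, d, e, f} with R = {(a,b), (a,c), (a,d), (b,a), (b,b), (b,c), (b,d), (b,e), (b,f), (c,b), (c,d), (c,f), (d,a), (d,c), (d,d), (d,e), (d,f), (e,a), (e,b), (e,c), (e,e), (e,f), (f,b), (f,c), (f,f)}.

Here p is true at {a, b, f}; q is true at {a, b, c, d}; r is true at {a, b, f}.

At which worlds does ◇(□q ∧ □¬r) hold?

∅

a: successors {b, c, d}; □q ∧ □¬r there: b:F, c:F, d:F. ✗
b: successors {a, b, c, d, e, f}; □q ∧ □¬r there: a:F, b:F, c:F, d:F, e:F, f:F. ✗
c: successors {b, d, f}; □q ∧ □¬r there: b:F, d:F, f:F. ✗
d: successors {a, c, d, e, f}; □q ∧ □¬r there: a:F, c:F, d:F, e:F, f:F. ✗
e: successors {a, b, c, e, f}; □q ∧ □¬r there: a:F, b:F, c:F, e:F, f:F. ✗
f: successors {b, c, f}; □q ∧ □¬r there: b:F, c:F, f:F. ✗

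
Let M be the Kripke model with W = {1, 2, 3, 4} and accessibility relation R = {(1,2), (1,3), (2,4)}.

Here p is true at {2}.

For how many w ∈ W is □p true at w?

2

1: successors {2, 3}; p there: 2:T, 3:F. ✗
2: successors {4}; p there: 4:F. ✗
3: no successors, so □p holds vacuously. ✓
4: no successors, so □p holds vacuously. ✓
Satisfying worlds: {3, 4}.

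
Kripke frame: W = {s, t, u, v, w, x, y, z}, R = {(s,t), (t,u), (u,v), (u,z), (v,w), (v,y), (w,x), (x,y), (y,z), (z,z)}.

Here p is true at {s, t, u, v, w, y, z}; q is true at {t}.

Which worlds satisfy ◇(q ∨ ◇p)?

s: successors {t}; q ∨ ◇p there: t:T. ✓
t: successors {u}; q ∨ ◇p there: u:T. ✓
u: successors {v, z}; q ∨ ◇p there: v:T, z:T. ✓
v: successors {w, y}; q ∨ ◇p there: w:F, y:T. ✓
w: successors {x}; q ∨ ◇p there: x:T. ✓
x: successors {y}; q ∨ ◇p there: y:T. ✓
y: successors {z}; q ∨ ◇p there: z:T. ✓
z: successors {z}; q ∨ ◇p there: z:T. ✓

{s, t, u, v, w, x, y, z}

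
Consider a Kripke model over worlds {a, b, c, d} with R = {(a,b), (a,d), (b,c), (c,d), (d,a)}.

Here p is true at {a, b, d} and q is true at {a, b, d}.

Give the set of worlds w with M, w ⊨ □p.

a: successors {b, d}; p there: b:T, d:T. ✓
b: successors {c}; p there: c:F. ✗
c: successors {d}; p there: d:T. ✓
d: successors {a}; p there: a:T. ✓

{a, c, d}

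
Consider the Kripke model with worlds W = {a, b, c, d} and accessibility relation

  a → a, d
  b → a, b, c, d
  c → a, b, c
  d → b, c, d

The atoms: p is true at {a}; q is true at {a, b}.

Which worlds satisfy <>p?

a: successors {a, d}; p there: a:T, d:F. ✓
b: successors {a, b, c, d}; p there: a:T, b:F, c:F, d:F. ✓
c: successors {a, b, c}; p there: a:T, b:F, c:F. ✓
d: successors {b, c, d}; p there: b:F, c:F, d:F. ✗

{a, b, c}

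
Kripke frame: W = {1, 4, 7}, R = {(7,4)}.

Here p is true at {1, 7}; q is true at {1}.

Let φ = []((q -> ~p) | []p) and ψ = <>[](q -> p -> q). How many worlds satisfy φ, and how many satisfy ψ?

3 and 1

For []((q -> ~p) | []p):
1: no successors, so []((q -> ~p) | []p) holds vacuously. ✓
4: no successors, so []((q -> ~p) | []p) holds vacuously. ✓
7: successors {4}; (q -> ~p) | []p there: 4:T. ✓
— 3 worlds.
For <>[](q -> p -> q):
1: no successors, so <>[](q -> p -> q) fails. ✗
4: no successors, so <>[](q -> p -> q) fails. ✗
7: successors {4}; [](q -> p -> q) there: 4:T. ✓
— 1 world.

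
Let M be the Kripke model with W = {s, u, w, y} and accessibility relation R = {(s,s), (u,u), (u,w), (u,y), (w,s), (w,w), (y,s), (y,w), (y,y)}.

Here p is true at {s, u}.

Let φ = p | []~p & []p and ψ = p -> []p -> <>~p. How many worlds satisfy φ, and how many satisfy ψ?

2 and 3

For p | []~p & []p:
s: p is T, []~p & []p is F. ✓
u: p is T, []~p & []p is F. ✓
w: p is F, []~p & []p is F. ✗
y: p is F, []~p & []p is F. ✗
— 2 worlds.
For p -> []p -> <>~p:
s: p is T, []p -> <>~p is F. ✗
u: p is T, []p -> <>~p is T. ✓
w: p is F, []p -> <>~p is T. ✓
y: p is F, []p -> <>~p is T. ✓
— 3 worlds.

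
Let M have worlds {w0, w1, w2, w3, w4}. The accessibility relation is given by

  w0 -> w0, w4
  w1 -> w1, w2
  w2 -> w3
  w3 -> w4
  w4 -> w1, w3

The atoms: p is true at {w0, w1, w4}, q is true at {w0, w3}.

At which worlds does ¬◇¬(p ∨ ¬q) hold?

w0: ◇¬(p ∨ ¬q) is F. ✓
w1: ◇¬(p ∨ ¬q) is F. ✓
w2: ◇¬(p ∨ ¬q) is T. ✗
w3: ◇¬(p ∨ ¬q) is F. ✓
w4: ◇¬(p ∨ ¬q) is T. ✗

{w0, w1, w3}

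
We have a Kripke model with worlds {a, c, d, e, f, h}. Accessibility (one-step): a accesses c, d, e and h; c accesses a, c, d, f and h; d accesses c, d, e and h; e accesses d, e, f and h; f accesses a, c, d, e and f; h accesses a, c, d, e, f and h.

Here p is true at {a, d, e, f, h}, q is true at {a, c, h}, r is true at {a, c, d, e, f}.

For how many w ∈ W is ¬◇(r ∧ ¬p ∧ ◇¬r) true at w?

1

a: ◇(r ∧ ¬p ∧ ◇¬r) is T. ✗
c: ◇(r ∧ ¬p ∧ ◇¬r) is T. ✗
d: ◇(r ∧ ¬p ∧ ◇¬r) is T. ✗
e: ◇(r ∧ ¬p ∧ ◇¬r) is F. ✓
f: ◇(r ∧ ¬p ∧ ◇¬r) is T. ✗
h: ◇(r ∧ ¬p ∧ ◇¬r) is T. ✗
Satisfying worlds: {e}.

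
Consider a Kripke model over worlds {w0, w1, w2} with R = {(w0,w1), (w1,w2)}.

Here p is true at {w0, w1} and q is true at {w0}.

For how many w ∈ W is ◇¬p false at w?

2

w0: successors {w1}; ¬p there: w1:F. ✗
w1: successors {w2}; ¬p there: w2:T. ✓
w2: no successors, so ◇¬p fails. ✗
Satisfying worlds: {w1}.
So ◇¬p fails at the other 2 worlds.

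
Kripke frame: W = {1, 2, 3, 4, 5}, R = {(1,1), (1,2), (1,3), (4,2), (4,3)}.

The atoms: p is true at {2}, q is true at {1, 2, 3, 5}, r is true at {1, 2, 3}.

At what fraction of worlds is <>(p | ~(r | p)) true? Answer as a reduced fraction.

2/5

1: successors {1, 2, 3}; p | ~(r | p) there: 1:F, 2:T, 3:F. ✓
2: no successors, so <>(p | ~(r | p)) fails. ✗
3: no successors, so <>(p | ~(r | p)) fails. ✗
4: successors {2, 3}; p | ~(r | p) there: 2:T, 3:F. ✓
5: no successors, so <>(p | ~(r | p)) fails. ✗
That's 2 of 5 worlds, so 2/5.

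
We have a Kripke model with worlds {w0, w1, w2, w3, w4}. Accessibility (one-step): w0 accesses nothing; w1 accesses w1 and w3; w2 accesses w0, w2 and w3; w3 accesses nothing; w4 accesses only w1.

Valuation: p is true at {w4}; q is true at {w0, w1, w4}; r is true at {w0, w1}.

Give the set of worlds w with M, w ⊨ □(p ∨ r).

w0: no successors, so □(p ∨ r) holds vacuously. ✓
w1: successors {w1, w3}; p ∨ r there: w1:T, w3:F. ✗
w2: successors {w0, w2, w3}; p ∨ r there: w0:T, w2:F, w3:F. ✗
w3: no successors, so □(p ∨ r) holds vacuously. ✓
w4: successors {w1}; p ∨ r there: w1:T. ✓

{w0, w3, w4}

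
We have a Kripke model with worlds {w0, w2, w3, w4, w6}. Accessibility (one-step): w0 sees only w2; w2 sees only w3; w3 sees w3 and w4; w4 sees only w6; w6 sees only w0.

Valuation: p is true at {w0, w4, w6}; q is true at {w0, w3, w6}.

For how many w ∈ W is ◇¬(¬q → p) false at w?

w0: successors {w2}; ¬(¬q → p) there: w2:T. ✓
w2: successors {w3}; ¬(¬q → p) there: w3:F. ✗
w3: successors {w3, w4}; ¬(¬q → p) there: w3:F, w4:F. ✗
w4: successors {w6}; ¬(¬q → p) there: w6:F. ✗
w6: successors {w0}; ¬(¬q → p) there: w0:F. ✗
Satisfying worlds: {w0}.
So ◇¬(¬q → p) fails at the other 4 worlds.

4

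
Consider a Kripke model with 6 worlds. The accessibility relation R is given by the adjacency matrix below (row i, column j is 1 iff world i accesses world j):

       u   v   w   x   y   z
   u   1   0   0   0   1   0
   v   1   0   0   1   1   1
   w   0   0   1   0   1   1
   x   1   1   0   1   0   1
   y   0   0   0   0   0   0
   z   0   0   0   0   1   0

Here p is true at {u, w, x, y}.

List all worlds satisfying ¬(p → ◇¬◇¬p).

u: p → ◇¬◇¬p is T. ✗
v: p → ◇¬◇¬p is T. ✗
w: p → ◇¬◇¬p is T. ✗
x: p → ◇¬◇¬p is T. ✗
y: p → ◇¬◇¬p is F. ✓
z: p → ◇¬◇¬p is T. ✗

{y}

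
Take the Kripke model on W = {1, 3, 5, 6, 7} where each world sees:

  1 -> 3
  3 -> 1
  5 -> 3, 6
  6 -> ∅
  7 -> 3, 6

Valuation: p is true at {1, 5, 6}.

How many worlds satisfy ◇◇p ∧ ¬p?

1

1: ◇◇p is T, ¬p is F. ✗
3: ◇◇p is F, ¬p is T. ✗
5: ◇◇p is T, ¬p is F. ✗
6: ◇◇p is F, ¬p is F. ✗
7: ◇◇p is T, ¬p is T. ✓
Satisfying worlds: {7}.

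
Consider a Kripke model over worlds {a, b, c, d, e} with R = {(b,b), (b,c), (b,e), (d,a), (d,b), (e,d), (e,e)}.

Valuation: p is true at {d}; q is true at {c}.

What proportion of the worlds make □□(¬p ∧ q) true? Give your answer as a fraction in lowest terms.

2/5

a: no successors, so □□(¬p ∧ q) holds vacuously. ✓
b: successors {b, c, e}; □(¬p ∧ q) there: b:F, c:T, e:F. ✗
c: no successors, so □□(¬p ∧ q) holds vacuously. ✓
d: successors {a, b}; □(¬p ∧ q) there: a:T, b:F. ✗
e: successors {d, e}; □(¬p ∧ q) there: d:F, e:F. ✗
That's 2 of 5 worlds, so 2/5.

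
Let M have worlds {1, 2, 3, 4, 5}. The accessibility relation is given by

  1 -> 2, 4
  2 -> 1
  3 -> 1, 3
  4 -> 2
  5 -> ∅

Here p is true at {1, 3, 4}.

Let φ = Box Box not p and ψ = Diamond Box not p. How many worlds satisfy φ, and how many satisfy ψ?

For Box Box not p:
1: successors {2, 4}; Box not p there: 2:F, 4:T. ✗
2: successors {1}; Box not p there: 1:F. ✗
3: successors {1, 3}; Box not p there: 1:F, 3:F. ✗
4: successors {2}; Box not p there: 2:F. ✗
5: no successors, so Box Box not p holds vacuously. ✓
— 1 world.
For Diamond Box not p:
1: successors {2, 4}; Box not p there: 2:F, 4:T. ✓
2: successors {1}; Box not p there: 1:F. ✗
3: successors {1, 3}; Box not p there: 1:F, 3:F. ✗
4: successors {2}; Box not p there: 2:F. ✗
5: no successors, so Diamond Box not p fails. ✗
— 1 world.

1 and 1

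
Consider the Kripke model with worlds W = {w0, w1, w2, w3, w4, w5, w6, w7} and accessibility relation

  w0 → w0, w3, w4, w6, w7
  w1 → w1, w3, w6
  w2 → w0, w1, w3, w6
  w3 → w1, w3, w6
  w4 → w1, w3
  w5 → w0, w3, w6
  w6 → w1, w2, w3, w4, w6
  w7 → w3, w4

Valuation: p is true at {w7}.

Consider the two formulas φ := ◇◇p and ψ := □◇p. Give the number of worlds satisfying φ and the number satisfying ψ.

3 and 0

For ◇◇p:
w0: successors {w0, w3, w4, w6, w7}; ◇p there: w0:T, w3:F, w4:F, w6:F, w7:F. ✓
w1: successors {w1, w3, w6}; ◇p there: w1:F, w3:F, w6:F. ✗
w2: successors {w0, w1, w3, w6}; ◇p there: w0:T, w1:F, w3:F, w6:F. ✓
w3: successors {w1, w3, w6}; ◇p there: w1:F, w3:F, w6:F. ✗
w4: successors {w1, w3}; ◇p there: w1:F, w3:F. ✗
w5: successors {w0, w3, w6}; ◇p there: w0:T, w3:F, w6:F. ✓
w6: successors {w1, w2, w3, w4, w6}; ◇p there: w1:F, w2:F, w3:F, w4:F, w6:F. ✗
w7: successors {w3, w4}; ◇p there: w3:F, w4:F. ✗
— 3 worlds.
For □◇p:
w0: successors {w0, w3, w4, w6, w7}; ◇p there: w0:T, w3:F, w4:F, w6:F, w7:F. ✗
w1: successors {w1, w3, w6}; ◇p there: w1:F, w3:F, w6:F. ✗
w2: successors {w0, w1, w3, w6}; ◇p there: w0:T, w1:F, w3:F, w6:F. ✗
w3: successors {w1, w3, w6}; ◇p there: w1:F, w3:F, w6:F. ✗
w4: successors {w1, w3}; ◇p there: w1:F, w3:F. ✗
w5: successors {w0, w3, w6}; ◇p there: w0:T, w3:F, w6:F. ✗
w6: successors {w1, w2, w3, w4, w6}; ◇p there: w1:F, w2:F, w3:F, w4:F, w6:F. ✗
w7: successors {w3, w4}; ◇p there: w3:F, w4:F. ✗
— 0 worlds.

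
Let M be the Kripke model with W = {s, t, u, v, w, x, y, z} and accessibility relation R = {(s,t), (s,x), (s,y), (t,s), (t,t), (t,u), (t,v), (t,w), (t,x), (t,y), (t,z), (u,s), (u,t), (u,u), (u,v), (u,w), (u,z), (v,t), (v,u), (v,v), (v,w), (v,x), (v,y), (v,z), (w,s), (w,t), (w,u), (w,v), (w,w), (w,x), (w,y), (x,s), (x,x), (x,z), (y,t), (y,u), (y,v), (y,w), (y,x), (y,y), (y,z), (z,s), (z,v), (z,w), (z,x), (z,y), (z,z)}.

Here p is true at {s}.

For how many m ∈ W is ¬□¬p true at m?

5

s: □¬p is T. ✗
t: □¬p is F. ✓
u: □¬p is F. ✓
v: □¬p is T. ✗
w: □¬p is F. ✓
x: □¬p is F. ✓
y: □¬p is T. ✗
z: □¬p is F. ✓
Satisfying worlds: {t, u, w, x, z}.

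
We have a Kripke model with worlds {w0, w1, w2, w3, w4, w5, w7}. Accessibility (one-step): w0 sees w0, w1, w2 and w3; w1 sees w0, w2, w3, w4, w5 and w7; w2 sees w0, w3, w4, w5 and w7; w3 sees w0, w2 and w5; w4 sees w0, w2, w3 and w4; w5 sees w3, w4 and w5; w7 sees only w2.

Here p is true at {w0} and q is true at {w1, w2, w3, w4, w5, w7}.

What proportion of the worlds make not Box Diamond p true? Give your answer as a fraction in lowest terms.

w0: Box Diamond p is T. ✗
w1: Box Diamond p is F. ✓
w2: Box Diamond p is F. ✓
w3: Box Diamond p is F. ✓
w4: Box Diamond p is T. ✗
w5: Box Diamond p is F. ✓
w7: Box Diamond p is T. ✗
That's 4 of 7 worlds, so 4/7.

4/7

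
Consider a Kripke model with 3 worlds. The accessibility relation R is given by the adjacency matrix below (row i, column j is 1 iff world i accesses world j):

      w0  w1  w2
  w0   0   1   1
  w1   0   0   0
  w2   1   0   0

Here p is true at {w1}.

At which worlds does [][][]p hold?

w0: successors {w1, w2}; [][]p there: w1:T, w2:F. ✗
w1: no successors, so [][][]p holds vacuously. ✓
w2: successors {w0}; [][]p there: w0:F. ✗

{w1}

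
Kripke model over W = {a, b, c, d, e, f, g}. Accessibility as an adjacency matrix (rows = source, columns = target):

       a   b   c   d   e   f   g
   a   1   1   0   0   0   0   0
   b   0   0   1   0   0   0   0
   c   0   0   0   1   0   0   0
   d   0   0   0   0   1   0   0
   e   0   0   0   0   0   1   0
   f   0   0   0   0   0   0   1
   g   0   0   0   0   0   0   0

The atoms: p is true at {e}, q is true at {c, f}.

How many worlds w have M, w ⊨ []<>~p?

5

a: successors {a, b}; <>~p there: a:T, b:T. ✓
b: successors {c}; <>~p there: c:T. ✓
c: successors {d}; <>~p there: d:F. ✗
d: successors {e}; <>~p there: e:T. ✓
e: successors {f}; <>~p there: f:T. ✓
f: successors {g}; <>~p there: g:F. ✗
g: no successors, so []<>~p holds vacuously. ✓
Satisfying worlds: {a, b, d, e, g}.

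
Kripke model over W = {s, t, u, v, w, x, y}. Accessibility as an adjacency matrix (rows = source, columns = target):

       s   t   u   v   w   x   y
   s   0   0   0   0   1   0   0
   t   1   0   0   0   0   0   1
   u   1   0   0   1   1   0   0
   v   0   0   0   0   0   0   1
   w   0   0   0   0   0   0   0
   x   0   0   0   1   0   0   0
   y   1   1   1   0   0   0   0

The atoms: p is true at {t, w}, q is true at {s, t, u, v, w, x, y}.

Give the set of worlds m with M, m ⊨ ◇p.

{s, u, y}

s: successors {w}; p there: w:T. ✓
t: successors {s, y}; p there: s:F, y:F. ✗
u: successors {s, v, w}; p there: s:F, v:F, w:T. ✓
v: successors {y}; p there: y:F. ✗
w: no successors, so ◇p fails. ✗
x: successors {v}; p there: v:F. ✗
y: successors {s, t, u}; p there: s:F, t:T, u:F. ✓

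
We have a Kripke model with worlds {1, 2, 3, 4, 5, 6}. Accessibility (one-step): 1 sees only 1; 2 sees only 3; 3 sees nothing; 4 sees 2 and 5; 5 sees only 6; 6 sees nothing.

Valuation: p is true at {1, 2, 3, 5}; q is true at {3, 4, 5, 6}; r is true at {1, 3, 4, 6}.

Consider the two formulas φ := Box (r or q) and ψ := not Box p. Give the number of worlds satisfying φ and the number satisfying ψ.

For Box (r or q):
1: successors {1}; r or q there: 1:T. ✓
2: successors {3}; r or q there: 3:T. ✓
3: no successors, so Box (r or q) holds vacuously. ✓
4: successors {2, 5}; r or q there: 2:F, 5:T. ✗
5: successors {6}; r or q there: 6:T. ✓
6: no successors, so Box (r or q) holds vacuously. ✓
— 5 worlds.
For not Box p:
1: Box p is T. ✗
2: Box p is T. ✗
3: Box p is T. ✗
4: Box p is T. ✗
5: Box p is F. ✓
6: Box p is T. ✗
— 1 world.

5 and 1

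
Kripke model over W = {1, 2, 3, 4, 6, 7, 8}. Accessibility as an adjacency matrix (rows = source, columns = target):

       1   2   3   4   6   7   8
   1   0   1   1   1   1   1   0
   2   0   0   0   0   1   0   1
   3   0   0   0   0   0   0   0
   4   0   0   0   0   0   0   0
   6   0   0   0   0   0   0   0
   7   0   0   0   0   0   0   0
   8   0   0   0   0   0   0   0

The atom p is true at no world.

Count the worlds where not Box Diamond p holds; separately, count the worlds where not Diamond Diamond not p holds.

2 and 6

For not Box Diamond p:
1: Box Diamond p is F. ✓
2: Box Diamond p is F. ✓
3: Box Diamond p is T. ✗
4: Box Diamond p is T. ✗
6: Box Diamond p is T. ✗
7: Box Diamond p is T. ✗
8: Box Diamond p is T. ✗
— 2 worlds.
For not Diamond Diamond not p:
1: Diamond Diamond not p is T. ✗
2: Diamond Diamond not p is F. ✓
3: Diamond Diamond not p is F. ✓
4: Diamond Diamond not p is F. ✓
6: Diamond Diamond not p is F. ✓
7: Diamond Diamond not p is F. ✓
8: Diamond Diamond not p is F. ✓
— 6 worlds.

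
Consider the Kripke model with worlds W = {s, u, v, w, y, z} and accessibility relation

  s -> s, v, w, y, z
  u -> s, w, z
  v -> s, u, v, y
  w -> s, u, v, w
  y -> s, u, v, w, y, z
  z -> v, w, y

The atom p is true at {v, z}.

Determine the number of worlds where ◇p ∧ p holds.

s: ◇p is T, p is F. ✗
u: ◇p is T, p is F. ✗
v: ◇p is T, p is T. ✓
w: ◇p is T, p is F. ✗
y: ◇p is T, p is F. ✗
z: ◇p is T, p is T. ✓
Satisfying worlds: {v, z}.

2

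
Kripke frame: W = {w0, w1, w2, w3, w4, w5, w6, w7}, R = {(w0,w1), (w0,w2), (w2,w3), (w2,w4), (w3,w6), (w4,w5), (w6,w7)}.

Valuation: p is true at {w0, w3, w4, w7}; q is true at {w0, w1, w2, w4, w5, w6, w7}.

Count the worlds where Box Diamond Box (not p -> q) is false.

w0: successors {w1, w2}; Diamond Box (not p -> q) there: w1:F, w2:T. ✗
w1: no successors, so Box Diamond Box (not p -> q) holds vacuously. ✓
w2: successors {w3, w4}; Diamond Box (not p -> q) there: w3:T, w4:T. ✓
w3: successors {w6}; Diamond Box (not p -> q) there: w6:T. ✓
w4: successors {w5}; Diamond Box (not p -> q) there: w5:F. ✗
w5: no successors, so Box Diamond Box (not p -> q) holds vacuously. ✓
w6: successors {w7}; Diamond Box (not p -> q) there: w7:F. ✗
w7: no successors, so Box Diamond Box (not p -> q) holds vacuously. ✓
Satisfying worlds: {w1, w2, w3, w5, w7}.
So Box Diamond Box (not p -> q) fails at the other 3 worlds.

3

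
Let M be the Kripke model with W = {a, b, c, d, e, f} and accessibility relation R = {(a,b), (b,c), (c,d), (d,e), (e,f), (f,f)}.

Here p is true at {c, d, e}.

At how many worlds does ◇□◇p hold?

a: successors {b}; □◇p there: b:T. ✓
b: successors {c}; □◇p there: c:T. ✓
c: successors {d}; □◇p there: d:F. ✗
d: successors {e}; □◇p there: e:F. ✗
e: successors {f}; □◇p there: f:F. ✗
f: successors {f}; □◇p there: f:F. ✗
Satisfying worlds: {a, b}.

2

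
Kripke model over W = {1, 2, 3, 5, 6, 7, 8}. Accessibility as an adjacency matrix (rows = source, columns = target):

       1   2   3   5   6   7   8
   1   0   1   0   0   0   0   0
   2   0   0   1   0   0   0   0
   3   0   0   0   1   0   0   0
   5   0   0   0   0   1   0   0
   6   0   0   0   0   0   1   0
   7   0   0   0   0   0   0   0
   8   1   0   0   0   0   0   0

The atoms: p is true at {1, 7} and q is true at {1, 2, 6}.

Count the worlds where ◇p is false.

1: successors {2}; p there: 2:F. ✗
2: successors {3}; p there: 3:F. ✗
3: successors {5}; p there: 5:F. ✗
5: successors {6}; p there: 6:F. ✗
6: successors {7}; p there: 7:T. ✓
7: no successors, so ◇p fails. ✗
8: successors {1}; p there: 1:T. ✓
Satisfying worlds: {6, 8}.
So ◇p fails at the other 5 worlds.

5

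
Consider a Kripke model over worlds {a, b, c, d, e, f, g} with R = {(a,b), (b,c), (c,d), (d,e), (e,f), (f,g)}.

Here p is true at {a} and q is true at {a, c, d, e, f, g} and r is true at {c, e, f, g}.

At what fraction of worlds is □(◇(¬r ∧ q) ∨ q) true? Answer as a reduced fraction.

a: successors {b}; ◇(¬r ∧ q) ∨ q there: b:F. ✗
b: successors {c}; ◇(¬r ∧ q) ∨ q there: c:T. ✓
c: successors {d}; ◇(¬r ∧ q) ∨ q there: d:T. ✓
d: successors {e}; ◇(¬r ∧ q) ∨ q there: e:T. ✓
e: successors {f}; ◇(¬r ∧ q) ∨ q there: f:T. ✓
f: successors {g}; ◇(¬r ∧ q) ∨ q there: g:T. ✓
g: no successors, so □(◇(¬r ∧ q) ∨ q) holds vacuously. ✓
That's 6 of 7 worlds, so 6/7.

6/7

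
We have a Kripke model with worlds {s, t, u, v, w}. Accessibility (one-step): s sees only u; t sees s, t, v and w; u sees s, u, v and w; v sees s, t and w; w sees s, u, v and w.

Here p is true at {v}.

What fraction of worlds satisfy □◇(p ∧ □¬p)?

1/5

s: successors {u}; ◇(p ∧ □¬p) there: u:T. ✓
t: successors {s, t, v, w}; ◇(p ∧ □¬p) there: s:F, t:T, v:F, w:T. ✗
u: successors {s, u, v, w}; ◇(p ∧ □¬p) there: s:F, u:T, v:F, w:T. ✗
v: successors {s, t, w}; ◇(p ∧ □¬p) there: s:F, t:T, w:T. ✗
w: successors {s, u, v, w}; ◇(p ∧ □¬p) there: s:F, u:T, v:F, w:T. ✗
That's 1 of 5 worlds, so 1/5.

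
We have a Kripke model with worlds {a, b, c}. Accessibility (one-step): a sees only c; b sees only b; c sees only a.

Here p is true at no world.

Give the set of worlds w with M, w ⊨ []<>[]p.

∅

a: successors {c}; <>[]p there: c:F. ✗
b: successors {b}; <>[]p there: b:F. ✗
c: successors {a}; <>[]p there: a:F. ✗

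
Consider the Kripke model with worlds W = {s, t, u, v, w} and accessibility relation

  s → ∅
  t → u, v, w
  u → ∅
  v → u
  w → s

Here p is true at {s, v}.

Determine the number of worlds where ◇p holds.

s: no successors, so ◇p fails. ✗
t: successors {u, v, w}; p there: u:F, v:T, w:F. ✓
u: no successors, so ◇p fails. ✗
v: successors {u}; p there: u:F. ✗
w: successors {s}; p there: s:T. ✓
Satisfying worlds: {t, w}.

2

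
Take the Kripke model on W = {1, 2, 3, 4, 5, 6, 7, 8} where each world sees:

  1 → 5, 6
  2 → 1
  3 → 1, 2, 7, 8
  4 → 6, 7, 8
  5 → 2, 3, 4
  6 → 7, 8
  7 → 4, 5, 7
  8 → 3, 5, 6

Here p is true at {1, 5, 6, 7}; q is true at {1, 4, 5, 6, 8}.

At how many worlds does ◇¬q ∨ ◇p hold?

1: ◇¬q is F, ◇p is T. ✓
2: ◇¬q is F, ◇p is T. ✓
3: ◇¬q is T, ◇p is T. ✓
4: ◇¬q is T, ◇p is T. ✓
5: ◇¬q is T, ◇p is F. ✓
6: ◇¬q is T, ◇p is T. ✓
7: ◇¬q is T, ◇p is T. ✓
8: ◇¬q is T, ◇p is T. ✓
Satisfying worlds: {1, 2, 3, 4, 5, 6, 7, 8}.

8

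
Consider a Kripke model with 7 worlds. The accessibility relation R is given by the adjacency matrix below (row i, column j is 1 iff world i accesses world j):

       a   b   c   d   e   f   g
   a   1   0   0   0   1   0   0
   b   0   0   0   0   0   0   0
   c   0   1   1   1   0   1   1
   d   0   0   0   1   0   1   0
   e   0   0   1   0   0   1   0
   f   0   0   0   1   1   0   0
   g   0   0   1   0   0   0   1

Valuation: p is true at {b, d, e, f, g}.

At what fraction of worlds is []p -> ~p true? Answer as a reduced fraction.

4/7

a: []p is F, ~p is T. ✓
b: []p is T, ~p is F. ✗
c: []p is F, ~p is T. ✓
d: []p is T, ~p is F. ✗
e: []p is F, ~p is F. ✓
f: []p is T, ~p is F. ✗
g: []p is F, ~p is F. ✓
That's 4 of 7 worlds, so 4/7.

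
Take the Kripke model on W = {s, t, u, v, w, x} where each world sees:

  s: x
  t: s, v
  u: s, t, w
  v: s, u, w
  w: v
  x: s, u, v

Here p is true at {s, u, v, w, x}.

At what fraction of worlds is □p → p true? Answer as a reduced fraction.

5/6

s: □p is T, p is T. ✓
t: □p is T, p is F. ✗
u: □p is F, p is T. ✓
v: □p is T, p is T. ✓
w: □p is T, p is T. ✓
x: □p is T, p is T. ✓
That's 5 of 6 worlds, so 5/6.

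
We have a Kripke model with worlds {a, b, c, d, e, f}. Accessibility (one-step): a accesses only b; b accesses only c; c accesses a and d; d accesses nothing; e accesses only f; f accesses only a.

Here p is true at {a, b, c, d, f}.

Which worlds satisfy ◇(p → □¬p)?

a: successors {b}; p → □¬p there: b:F. ✗
b: successors {c}; p → □¬p there: c:F. ✗
c: successors {a, d}; p → □¬p there: a:F, d:T. ✓
d: no successors, so ◇(p → □¬p) fails. ✗
e: successors {f}; p → □¬p there: f:F. ✗
f: successors {a}; p → □¬p there: a:F. ✗

{c}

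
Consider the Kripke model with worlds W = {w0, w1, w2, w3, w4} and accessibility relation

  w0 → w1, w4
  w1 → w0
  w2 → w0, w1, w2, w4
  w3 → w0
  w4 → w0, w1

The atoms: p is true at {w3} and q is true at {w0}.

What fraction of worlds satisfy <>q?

w0: successors {w1, w4}; q there: w1:F, w4:F. ✗
w1: successors {w0}; q there: w0:T. ✓
w2: successors {w0, w1, w2, w4}; q there: w0:T, w1:F, w2:F, w4:F. ✓
w3: successors {w0}; q there: w0:T. ✓
w4: successors {w0, w1}; q there: w0:T, w1:F. ✓
That's 4 of 5 worlds, so 4/5.

4/5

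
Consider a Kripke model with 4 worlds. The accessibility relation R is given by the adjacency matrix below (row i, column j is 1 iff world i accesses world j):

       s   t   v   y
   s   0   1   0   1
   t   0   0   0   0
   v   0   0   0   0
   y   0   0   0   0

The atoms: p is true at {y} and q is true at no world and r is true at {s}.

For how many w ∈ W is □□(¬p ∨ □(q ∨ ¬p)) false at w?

s: successors {t, y}; □(¬p ∨ □(q ∨ ¬p)) there: t:T, y:T. ✓
t: no successors, so □□(¬p ∨ □(q ∨ ¬p)) holds vacuously. ✓
v: no successors, so □□(¬p ∨ □(q ∨ ¬p)) holds vacuously. ✓
y: no successors, so □□(¬p ∨ □(q ∨ ¬p)) holds vacuously. ✓
Satisfying worlds: {s, t, v, y}.
So □□(¬p ∨ □(q ∨ ¬p)) fails at the other 0 worlds.

0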